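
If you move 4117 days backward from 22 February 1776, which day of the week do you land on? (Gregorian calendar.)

First find the weekday of Feb 22, 1776. Doomsday rule: the anchor day for the 1700s is Sunday. For year 76: 76÷12 = 6 r 4, and 4÷4 = 1, so 6+4+1 = 11.
Sunday + 11 ≡ Thursday — that's 1776's doomsday.
In February the doomsday date is Feb 29 (1776 is a leap year (divisible by 4)).
Feb 22 is 7 days before Feb 29; 7 mod 7 = 0, so Thursday − 0 = Thursday.
4117 mod 7 = 1, so 4117 days before a Thursday is Thursday − 1 = Wednesday.

Wednesday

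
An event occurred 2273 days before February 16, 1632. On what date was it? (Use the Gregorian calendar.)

November 26, 1625

−365 (one year) → Feb 16, 1631 (1908 left).
−365 (one year) → Feb 16, 1630 (1543 left).
−365 (one year) → Feb 16, 1629 (1178 left).
−366 (one year; includes Feb 29, 1628) → Feb 16, 1628 (812 left).
−365 (one year) → Feb 16, 1627 (447 left).
−365 (one year) → Feb 16, 1626 (82 left).
−16 → Jan 31, 1626 (end of Jan, 31 days; 66 left).
−31 → Dec 31, 1625 (end of Dec, 31 days; 35 left).
−31 → Nov 30, 1625 (end of Nov, 30 days; 4 left).
−4 → Nov 26, 1625.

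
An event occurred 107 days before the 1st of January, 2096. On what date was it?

−1 → Dec 31, 2095 (end of Dec, 31 days; 106 left).
−31 → Nov 30, 2095 (end of Nov, 30 days; 75 left).
−30 → Oct 31, 2095 (end of Oct, 31 days; 45 left).
−31 → Sep 30, 2095 (end of Sep, 30 days; 14 left).
−14 → Sep 16, 2095.

September 16, 2095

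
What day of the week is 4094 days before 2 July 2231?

Sunday

First find the weekday of Jul 2, 2231. Doomsday rule: the anchor day for the 2200s is Friday. For year 31: 31÷12 = 2 r 7, and 7÷4 = 1, so 2+7+1 = 10.
Friday + 10 ≡ Monday — that's 2231's doomsday.
In July the doomsday date is Jul 11.
Jul 2 is 9 days before Jul 11; 9 mod 7 = 2, so Monday − 2 = Saturday.
4094 mod 7 = 6, so 4094 days before a Saturday is Saturday − 6 = Sunday.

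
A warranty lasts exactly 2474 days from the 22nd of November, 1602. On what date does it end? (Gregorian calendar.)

August 31, 1609

+365 (one year) → Nov 22, 1603 (2109 left).
+366 (one year; includes Feb 29, 1604) → Nov 22, 1604 (1743 left).
+365 (one year) → Nov 22, 1605 (1378 left).
+365 (one year) → Nov 22, 1606 (1013 left).
+365 (one year) → Nov 22, 1607 (648 left).
+366 (one year; includes Feb 29, 1608) → Nov 22, 1608 (282 left).
Nov has 30 days: +9 → Dec 1, 1608 (273 left).
Dec has 31 days: +31 → Jan 1, 1609 (242 left).
Jan has 31 days: +31 → Feb 1, 1609 (211 left).
Feb has 28 days: +28 → Mar 1, 1609 (183 left).
Mar has 31 days: +31 → Apr 1, 1609 (152 left).
Apr has 30 days: +30 → May 1, 1609 (122 left).
May has 31 days: +31 → Jun 1, 1609 (91 left).
Jun has 30 days: +30 → Jul 1, 1609 (61 left).
Jul has 31 days: +31 → Aug 1, 1609 (30 left).
+30 → Aug 31, 1609.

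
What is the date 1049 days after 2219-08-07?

+366 (one year; includes Feb 29, 2220) → Aug 7, 2220 (683 left).
+365 (one year) → Aug 7, 2221 (318 left).
Aug has 31 days: +25 → Sep 1, 2221 (293 left).
Sep has 30 days: +30 → Oct 1, 2221 (263 left).
Oct has 31 days: +31 → Nov 1, 2221 (232 left).
Nov has 30 days: +30 → Dec 1, 2221 (202 left).
Dec has 31 days: +31 → Jan 1, 2222 (171 left).
Jan has 31 days: +31 → Feb 1, 2222 (140 left).
Feb has 28 days: +28 → Mar 1, 2222 (112 left).
Mar has 31 days: +31 → Apr 1, 2222 (81 left).
Apr has 30 days: +30 → May 1, 2222 (51 left).
May has 31 days: +31 → Jun 1, 2222 (20 left).
+20 → Jun 21, 2222.

June 21, 2222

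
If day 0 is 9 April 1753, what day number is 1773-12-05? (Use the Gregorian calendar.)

Apr 9, 1753 → Apr 9, 1754: 365 days.
Apr 9, 1754 → Apr 9, 1755: 365 days.
Apr 9, 1755 → Apr 9, 1756: 366 days (Feb 29, 1756 is in that span).
Apr 9, 1756 → Apr 9, 1757: 365 days.
Apr 9, 1757 → Apr 9, 1758: 365 days.
Apr 9, 1758 → Apr 9, 1759: 365 days.
Apr 9, 1759 → Apr 9, 1760: 366 days (Feb 29, 1760 is in that span).
Apr 9, 1760 → Apr 9, 1761: 365 days.
Apr 9, 1761 → Apr 9, 1762: 365 days.
Apr 9, 1762 → Apr 9, 1763: 365 days.
Apr 9, 1763 → Apr 9, 1764: 366 days (Feb 29, 1764 is in that span).
Apr 9, 1764 → Apr 9, 1765: 365 days.
Apr 9, 1765 → Apr 9, 1766: 365 days.
Apr 9, 1766 → Apr 9, 1767: 365 days.
Apr 9, 1767 → Apr 9, 1768: 366 days (Feb 29, 1768 is in that span).
Apr 9, 1768 → Apr 9, 1769: 365 days.
Apr 9, 1769 → Apr 9, 1770: 365 days.
Apr 9, 1770 → Apr 9, 1771: 365 days.
Apr 9, 1771 → Apr 9, 1772: 366 days (Feb 29, 1772 is in that span).
Apr 9, 1772 → Apr 9, 1773: 365 days.
Apr 9, 1773 → May 9, 1773: 30 days (April has 30).
May 9, 1773 → Jun 9, 1773: 31 days (May has 31).
Jun 9, 1773 → Jul 9, 1773: 30 days (June has 30).
Jul 9, 1773 → Aug 9, 1773: 31 days (July has 31).
Aug 9, 1773 → Sep 9, 1773: 31 days (August has 31).
Sep 9, 1773 → Oct 9, 1773: 30 days (September has 30).
Oct 9, 1773 → Nov 9, 1773: 31 days (October has 31).
Nov 9, 1773 → Dec 5, 1773: 26 days.
Total: 7545 days.

7545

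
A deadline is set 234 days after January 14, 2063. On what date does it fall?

September 5, 2063

Jan has 31 days: +18 → Feb 1, 2063 (216 left).
Feb has 28 days: +28 → Mar 1, 2063 (188 left).
Mar has 31 days: +31 → Apr 1, 2063 (157 left).
Apr has 30 days: +30 → May 1, 2063 (127 left).
May has 31 days: +31 → Jun 1, 2063 (96 left).
Jun has 30 days: +30 → Jul 1, 2063 (66 left).
Jul has 31 days: +31 → Aug 1, 2063 (35 left).
Aug has 31 days: +31 → Sep 1, 2063 (4 left).
+4 → Sep 5, 2063.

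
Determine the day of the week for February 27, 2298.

Doomsday rule: the anchor day for the 2200s is Friday. For year 98: 98÷12 = 8 r 2, and 2÷4 = 0, so 8+2+0 = 10.
Friday + 10 ≡ Monday — that's 2298's doomsday.
In February the doomsday date is Feb 28 (2298 is not a leap year).
Feb 27 is 1 day before Feb 28; 1 mod 7 = 1, so Monday − 1 = Sunday.

Sunday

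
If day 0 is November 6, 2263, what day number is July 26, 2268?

Nov 6, 2263 → Nov 6, 2264: 366 days (Feb 29, 2264 is in that span).
Nov 6, 2264 → Nov 6, 2265: 365 days.
Nov 6, 2265 → Nov 6, 2266: 365 days.
Nov 6, 2266 → Nov 6, 2267: 365 days.
Nov 6, 2267 → Dec 6, 2267: 30 days (November has 30).
Dec 6, 2267 → Jan 6, 2268: 31 days (December has 31).
Jan 6, 2268 → Feb 6, 2268: 31 days (January has 31).
Feb 6, 2268 → Mar 6, 2268: 29 days (February has 29).
Mar 6, 2268 → Apr 6, 2268: 31 days (March has 31).
Apr 6, 2268 → May 6, 2268: 30 days (April has 30).
May 6, 2268 → Jun 6, 2268: 31 days (May has 31).
Jun 6, 2268 → Jul 6, 2268: 30 days (June has 30).
Jul 6, 2268 → Jul 26, 2268: 20 days.
Total: 1724 days.

1724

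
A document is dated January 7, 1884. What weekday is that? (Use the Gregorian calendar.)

Monday

Doomsday rule: the anchor day for the 1800s is Friday. For year 84: 84÷12 = 7 r 0, and 0÷4 = 0, so 7+0+0 = 7.
Friday + 7 ≡ Friday — that's 1884's doomsday.
In January the doomsday date is Jan 4 (1884 is a leap year (divisible by 4)).
Jan 7 is 3 days after Jan 4; 3 mod 7 = 3, so Friday + 3 = Monday.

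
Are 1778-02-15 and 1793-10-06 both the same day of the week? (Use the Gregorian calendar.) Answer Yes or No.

Yes

From Feb 15, 1778 to Oct 6, 1793 is 5712 days.
5712 mod 7 = 0, so they are the same weekday.
(Feb 15, 1778 is a Sunday; Oct 6, 1793 is a Sunday.)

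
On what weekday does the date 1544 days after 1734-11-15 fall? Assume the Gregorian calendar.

Friday

Nov 15, 1734 is a Monday.
1544 mod 7 = 4, so 1544 days after a Monday is Monday + 4 = Friday.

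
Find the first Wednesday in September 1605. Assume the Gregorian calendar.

September 7, 1605

September 1, 1605 is a Thursday.
The first Wednesday is therefore September 7 (6 days later).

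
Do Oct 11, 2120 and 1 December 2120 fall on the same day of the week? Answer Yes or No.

No

From Oct 11, 2120 to Dec 1, 2120 is 51 days.
51 mod 7 = 2, so they are different weekdays.
(Oct 11, 2120 is a Friday; Dec 1, 2120 is a Sunday.)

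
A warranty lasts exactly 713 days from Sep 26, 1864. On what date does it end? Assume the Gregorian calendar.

+365 (one year) → Sep 26, 1865 (348 left).
Sep has 30 days: +5 → Oct 1, 1865 (343 left).
Oct has 31 days: +31 → Nov 1, 1865 (312 left).
Nov has 30 days: +30 → Dec 1, 1865 (282 left).
Dec has 31 days: +31 → Jan 1, 1866 (251 left).
Jan has 31 days: +31 → Feb 1, 1866 (220 left).
Feb has 28 days: +28 → Mar 1, 1866 (192 left).
Mar has 31 days: +31 → Apr 1, 1866 (161 left).
Apr has 30 days: +30 → May 1, 1866 (131 left).
May has 31 days: +31 → Jun 1, 1866 (100 left).
Jun has 30 days: +30 → Jul 1, 1866 (70 left).
Jul has 31 days: +31 → Aug 1, 1866 (39 left).
Aug has 31 days: +31 → Sep 1, 1866 (8 left).
+8 → Sep 9, 1866.

September 9, 1866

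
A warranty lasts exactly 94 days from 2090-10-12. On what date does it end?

January 14, 2091

Oct has 31 days: +20 → Nov 1, 2090 (74 left).
Nov has 30 days: +30 → Dec 1, 2090 (44 left).
Dec has 31 days: +31 → Jan 1, 2091 (13 left).
+13 → Jan 14, 2091.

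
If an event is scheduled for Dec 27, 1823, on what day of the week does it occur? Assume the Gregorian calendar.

Saturday

Doomsday rule: the anchor day for the 1800s is Friday. For year 23: 23÷12 = 1 r 11, and 11÷4 = 2, so 1+11+2 = 14.
Friday + 14 ≡ Friday — that's 1823's doomsday.
In December the doomsday date is Dec 12.
Dec 27 is 15 days after Dec 12; 15 mod 7 = 1, so Friday + 1 = Saturday.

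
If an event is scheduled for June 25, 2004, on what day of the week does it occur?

Friday

Doomsday rule: the anchor day for the 2000s is Tuesday. For year 04: 4÷12 = 0 r 4, and 4÷4 = 1, so 0+4+1 = 5.
Tuesday + 5 ≡ Sunday — that's 2004's doomsday.
In June the doomsday date is Jun 6.
Jun 25 is 19 days after Jun 6; 19 mod 7 = 5, so Sunday + 5 = Friday.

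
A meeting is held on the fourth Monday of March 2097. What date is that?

March 25, 2097

March 1, 2097 is a Friday.
The first Monday is therefore March 4 (3 days later).
The fourth Monday is 4 + 3×7 = March 25.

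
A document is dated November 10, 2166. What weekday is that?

Monday

Doomsday rule: the anchor day for the 2100s is Sunday. For year 66: 66÷12 = 5 r 6, and 6÷4 = 1, so 5+6+1 = 12.
Sunday + 12 ≡ Friday — that's 2166's doomsday.
In November the doomsday date is Nov 7.
Nov 10 is 3 days after Nov 7; 3 mod 7 = 3, so Friday + 3 = Monday.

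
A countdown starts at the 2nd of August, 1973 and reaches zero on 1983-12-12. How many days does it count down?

3784

Aug 2, 1973 → Aug 2, 1974: 365 days.
Aug 2, 1974 → Aug 2, 1975: 365 days.
Aug 2, 1975 → Aug 2, 1976: 366 days (Feb 29, 1976 is in that span).
Aug 2, 1976 → Aug 2, 1977: 365 days.
Aug 2, 1977 → Aug 2, 1978: 365 days.
Aug 2, 1978 → Aug 2, 1979: 365 days.
Aug 2, 1979 → Aug 2, 1980: 366 days (Feb 29, 1980 is in that span).
Aug 2, 1980 → Aug 2, 1981: 365 days.
Aug 2, 1981 → Aug 2, 1982: 365 days.
Aug 2, 1982 → Aug 2, 1983: 365 days.
Aug 2, 1983 → Sep 2, 1983: 31 days (August has 31).
Sep 2, 1983 → Oct 2, 1983: 30 days (September has 30).
Oct 2, 1983 → Nov 2, 1983: 31 days (October has 31).
Nov 2, 1983 → Dec 2, 1983: 30 days (November has 30).
Dec 2, 1983 → Dec 12, 1983: 10 days.
Total: 3784 days.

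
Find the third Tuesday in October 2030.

October 15, 2030

October 1, 2030 is a Tuesday.
The first Tuesday is therefore October 1 (same day).
The third Tuesday is 1 + 2×7 = October 15.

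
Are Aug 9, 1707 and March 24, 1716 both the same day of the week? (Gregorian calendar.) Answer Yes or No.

From Aug 9, 1707 to Mar 24, 1716 is 3150 days.
3150 mod 7 = 0, so they are the same weekday.
(Aug 9, 1707 is a Tuesday; Mar 24, 1716 is a Tuesday.)

Yes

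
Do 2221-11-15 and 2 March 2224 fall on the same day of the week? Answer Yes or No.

From Nov 15, 2221 to Mar 2, 2224 is 838 days.
838 mod 7 = 5, so they are different weekdays.
(Nov 15, 2221 is a Thursday; Mar 2, 2224 is a Tuesday.)

No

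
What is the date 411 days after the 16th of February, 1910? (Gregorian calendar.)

+365 (one year) → Feb 16, 1911 (46 left).
Feb has 28 days: +13 → Mar 1, 1911 (33 left).
Mar has 31 days: +31 → Apr 1, 1911 (2 left).
+2 → Apr 3, 1911.

April 3, 1911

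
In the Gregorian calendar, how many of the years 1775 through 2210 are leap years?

Multiples of 4 in [1775,2210]: 109.
Of those, multiples of 100: 5 (not leap unless ÷400).
Multiples of 400: 1.
Leap years = 109 − 5 + 1 = 105.

105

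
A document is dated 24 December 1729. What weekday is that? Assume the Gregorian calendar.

Saturday

Doomsday rule: the anchor day for the 1700s is Sunday. For year 29: 29÷12 = 2 r 5, and 5÷4 = 1, so 2+5+1 = 8.
Sunday + 8 ≡ Monday — that's 1729's doomsday.
In December the doomsday date is Dec 12.
Dec 24 is 12 days after Dec 12; 12 mod 7 = 5, so Monday + 5 = Saturday.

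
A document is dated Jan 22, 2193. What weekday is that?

Doomsday rule: the anchor day for the 2100s is Sunday. For year 93: 93÷12 = 7 r 9, and 9÷4 = 2, so 7+9+2 = 18.
Sunday + 18 ≡ Thursday — that's 2193's doomsday.
In January the doomsday date is Jan 3 (2193 is not a leap year).
Jan 22 is 19 days after Jan 3; 19 mod 7 = 5, so Thursday + 5 = Tuesday.

Tuesday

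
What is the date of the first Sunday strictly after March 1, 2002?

March 3, 2002

Mar 1, 2002 is a Friday.
From Friday to the next Sunday is 2 days.
Mar 1, 2002 + 2 = Mar 3, 2002.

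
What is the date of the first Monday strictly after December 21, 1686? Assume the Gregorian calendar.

Dec 21, 1686 is a Saturday.
From Saturday to the next Monday is 2 days.
Dec 21, 1686 + 2 = Dec 23, 1686.

December 23, 1686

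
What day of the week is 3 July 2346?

Doomsday rule: the anchor day for the 2300s is Wednesday. For year 46: 46÷12 = 3 r 10, and 10÷4 = 2, so 3+10+2 = 15.
Wednesday + 15 ≡ Thursday — that's 2346's doomsday.
In July the doomsday date is Jul 11.
Jul 3 is 8 days before Jul 11; 8 mod 7 = 1, so Thursday − 1 = Wednesday.

Wednesday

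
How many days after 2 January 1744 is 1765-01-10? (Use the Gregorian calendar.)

Jan 2, 1744 → Jan 2, 1745: 366 days (Feb 29, 1744 is in that span).
Jan 2, 1745 → Jan 2, 1746: 365 days.
Jan 2, 1746 → Jan 2, 1747: 365 days.
Jan 2, 1747 → Jan 2, 1748: 365 days.
Jan 2, 1748 → Jan 2, 1749: 366 days (Feb 29, 1748 is in that span).
Jan 2, 1749 → Jan 2, 1750: 365 days.
Jan 2, 1750 → Jan 2, 1751: 365 days.
Jan 2, 1751 → Jan 2, 1752: 365 days.
Jan 2, 1752 → Jan 2, 1753: 366 days (Feb 29, 1752 is in that span).
Jan 2, 1753 → Jan 2, 1754: 365 days.
Jan 2, 1754 → Jan 2, 1755: 365 days.
Jan 2, 1755 → Jan 2, 1756: 365 days.
Jan 2, 1756 → Jan 2, 1757: 366 days (Feb 29, 1756 is in that span).
Jan 2, 1757 → Jan 2, 1758: 365 days.
Jan 2, 1758 → Jan 2, 1759: 365 days.
Jan 2, 1759 → Jan 2, 1760: 365 days.
Jan 2, 1760 → Jan 2, 1761: 366 days (Feb 29, 1760 is in that span).
Jan 2, 1761 → Jan 2, 1762: 365 days.
Jan 2, 1762 → Jan 2, 1763: 365 days.
Jan 2, 1763 → Jan 2, 1764: 365 days.
Jan 2, 1764 → Feb 2, 1764: 31 days (January has 31).
Feb 2, 1764 → Mar 2, 1764: 29 days (February has 29).
Mar 2, 1764 → Apr 2, 1764: 31 days (March has 31).
Apr 2, 1764 → May 2, 1764: 30 days (April has 30).
May 2, 1764 → Jun 2, 1764: 31 days (May has 31).
Jun 2, 1764 → Jul 2, 1764: 30 days (June has 30).
Jul 2, 1764 → Aug 2, 1764: 31 days (July has 31).
Aug 2, 1764 → Sep 2, 1764: 31 days (August has 31).
Sep 2, 1764 → Oct 2, 1764: 30 days (September has 30).
Oct 2, 1764 → Nov 2, 1764: 31 days (October has 31).
Nov 2, 1764 → Dec 2, 1764: 30 days (November has 30).
Dec 2, 1764 → Jan 2, 1765: 31 days (December has 31).
Jan 2, 1765 → Jan 10, 1765: 8 days.
Total: 7679 days.

7679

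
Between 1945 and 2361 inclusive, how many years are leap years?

101

Multiples of 4 in [1945,2361]: 104.
Of those, multiples of 100: 4 (not leap unless ÷400).
Multiples of 400: 1.
Leap years = 104 − 4 + 1 = 101.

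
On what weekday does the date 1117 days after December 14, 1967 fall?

Dec 14, 1967 is a Thursday.
1117 mod 7 = 4, so 1117 days after a Thursday is Thursday + 4 = Monday.

Monday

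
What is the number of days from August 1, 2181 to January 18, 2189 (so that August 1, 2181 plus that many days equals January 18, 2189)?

2727

Aug 1, 2181 → Aug 1, 2182: 365 days.
Aug 1, 2182 → Aug 1, 2183: 365 days.
Aug 1, 2183 → Aug 1, 2184: 366 days (Feb 29, 2184 is in that span).
Aug 1, 2184 → Aug 1, 2185: 365 days.
Aug 1, 2185 → Aug 1, 2186: 365 days.
Aug 1, 2186 → Aug 1, 2187: 365 days.
Aug 1, 2187 → Aug 1, 2188: 366 days (Feb 29, 2188 is in that span).
Aug 1, 2188 → Sep 1, 2188: 31 days (August has 31).
Sep 1, 2188 → Oct 1, 2188: 30 days (September has 30).
Oct 1, 2188 → Nov 1, 2188: 31 days (October has 31).
Nov 1, 2188 → Dec 1, 2188: 30 days (November has 30).
Dec 1, 2188 → Jan 1, 2189: 31 days (December has 31).
Jan 1, 2189 → Jan 18, 2189: 17 days.
Total: 2727 days.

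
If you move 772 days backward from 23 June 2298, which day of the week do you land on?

Tuesday

First find the weekday of Jun 23, 2298. Doomsday rule: the anchor day for the 2200s is Friday. For year 98: 98÷12 = 8 r 2, and 2÷4 = 0, so 8+2+0 = 10.
Friday + 10 ≡ Monday — that's 2298's doomsday.
In June the doomsday date is Jun 6.
Jun 23 is 17 days after Jun 6; 17 mod 7 = 3, so Monday + 3 = Thursday.
772 mod 7 = 2, so 772 days before a Thursday is Thursday − 2 = Tuesday.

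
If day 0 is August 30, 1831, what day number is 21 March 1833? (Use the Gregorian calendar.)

Aug 30, 1831 → Aug 30, 1832: 366 days (Feb 29, 1832 is in that span).
Aug 30, 1832 → Sep 30, 1832: 31 days (August has 31).
Sep 30, 1832 → Oct 30, 1832: 30 days (September has 30).
Oct 30, 1832 → Nov 30, 1832: 31 days (October has 31).
Nov 30, 1832 → Dec 30, 1832: 30 days (November has 30).
Dec 30, 1832 → Jan 30, 1833: 31 days (December has 31).
Jan 30, 1833 → Feb 28, 1833: 29 days (January has 31).
Feb 28, 1833 → Mar 21, 1833: 21 days.
Total: 569 days.

569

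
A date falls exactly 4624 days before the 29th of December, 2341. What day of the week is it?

Thursday

First find the weekday of Dec 29, 2341. Doomsday rule: the anchor day for the 2300s is Wednesday. For year 41: 41÷12 = 3 r 5, and 5÷4 = 1, so 3+5+1 = 9.
Wednesday + 9 ≡ Friday — that's 2341's doomsday.
In December the doomsday date is Dec 12.
Dec 29 is 17 days after Dec 12; 17 mod 7 = 3, so Friday + 3 = Monday.
4624 mod 7 = 4, so 4624 days before a Monday is Monday − 4 = Thursday.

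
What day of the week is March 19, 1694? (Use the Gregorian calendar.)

Doomsday rule: the anchor day for the 1600s is Tuesday. For year 94: 94÷12 = 7 r 10, and 10÷4 = 2, so 7+10+2 = 19.
Tuesday + 19 ≡ Sunday — that's 1694's doomsday.
In March the doomsday date is Mar 14.
Mar 19 is 5 days after Mar 14; 5 mod 7 = 5, so Sunday + 5 = Friday.

Friday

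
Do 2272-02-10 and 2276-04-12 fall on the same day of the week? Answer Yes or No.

From Feb 10, 2272 to Apr 12, 2276 is 1523 days.
1523 mod 7 = 4, so they are different weekdays.
(Feb 10, 2272 is a Saturday; Apr 12, 2276 is a Wednesday.)

No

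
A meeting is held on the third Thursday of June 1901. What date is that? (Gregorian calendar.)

June 1, 1901 is a Saturday.
The first Thursday is therefore June 6 (5 days later).
The third Thursday is 6 + 2×7 = June 20.

June 20, 1901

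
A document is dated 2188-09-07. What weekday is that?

Sunday

Doomsday rule: the anchor day for the 2100s is Sunday. For year 88: 88÷12 = 7 r 4, and 4÷4 = 1, so 7+4+1 = 12.
Sunday + 12 ≡ Friday — that's 2188's doomsday.
In September the doomsday date is Sep 5.
Sep 7 is 2 days after Sep 5; 2 mod 7 = 2, so Friday + 2 = Sunday.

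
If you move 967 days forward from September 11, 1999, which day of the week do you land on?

Sep 11, 1999 is a Saturday.
967 mod 7 = 1, so 967 days after a Saturday is Saturday + 1 = Sunday.

Sunday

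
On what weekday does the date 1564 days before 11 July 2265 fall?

Jul 11, 2265 is a Tuesday.
1564 mod 7 = 3, so 1564 days before a Tuesday is Tuesday − 3 = Saturday.

Saturday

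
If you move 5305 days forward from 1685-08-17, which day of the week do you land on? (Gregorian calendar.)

First find the weekday of Aug 17, 1685. Doomsday rule: the anchor day for the 1600s is Tuesday. For year 85: 85÷12 = 7 r 1, and 1÷4 = 0, so 7+1+0 = 8.
Tuesday + 8 ≡ Wednesday — that's 1685's doomsday.
In August the doomsday date is Aug 8.
Aug 17 is 9 days after Aug 8; 9 mod 7 = 2, so Wednesday + 2 = Friday.
5305 mod 7 = 6, so 5305 days after a Friday is Friday + 6 = Thursday.

Thursday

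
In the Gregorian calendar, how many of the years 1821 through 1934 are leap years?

27

Multiples of 4 in [1821,1934]: 28.
Of those, multiples of 100: 1 (not leap unless ÷400).
Multiples of 400: 0.
Leap years = 28 − 1 + 0 = 27.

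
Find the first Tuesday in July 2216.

July 2, 2216

July 1, 2216 is a Monday.
The first Tuesday is therefore July 2 (1 days later).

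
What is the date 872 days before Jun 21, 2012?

−366 (one year; includes Feb 29, 2012) → Jun 21, 2011 (506 left).
−365 (one year) → Jun 21, 2010 (141 left).
−21 → May 31, 2010 (end of May, 31 days; 120 left).
−31 → Apr 30, 2010 (end of Apr, 30 days; 89 left).
−30 → Mar 31, 2010 (end of Mar, 31 days; 59 left).
−31 → Feb 28, 2010 (end of Feb, 28 days; 28 left).
−28 → Jan 31, 2010 (end of Jan, 31 days; 0 left).

January 31, 2010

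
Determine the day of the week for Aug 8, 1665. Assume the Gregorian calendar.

Doomsday rule: the anchor day for the 1600s is Tuesday. For year 65: 65÷12 = 5 r 5, and 5÷4 = 1, so 5+5+1 = 11.
Tuesday + 11 ≡ Saturday — that's 1665's doomsday.
In August the doomsday date is Aug 8.
Aug 8 is the doomsday itself: Saturday.

Saturday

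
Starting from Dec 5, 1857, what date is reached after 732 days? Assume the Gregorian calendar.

December 7, 1859

+365 (one year) → Dec 5, 1858 (367 left).
Dec has 31 days: +27 → Jan 1, 1859 (340 left).
Jan has 31 days: +31 → Feb 1, 1859 (309 left).
Feb has 28 days: +28 → Mar 1, 1859 (281 left).
Mar has 31 days: +31 → Apr 1, 1859 (250 left).
Apr has 30 days: +30 → May 1, 1859 (220 left).
May has 31 days: +31 → Jun 1, 1859 (189 left).
Jun has 30 days: +30 → Jul 1, 1859 (159 left).
Jul has 31 days: +31 → Aug 1, 1859 (128 left).
Aug has 31 days: +31 → Sep 1, 1859 (97 left).
Sep has 30 days: +30 → Oct 1, 1859 (67 left).
Oct has 31 days: +31 → Nov 1, 1859 (36 left).
Nov has 30 days: +30 → Dec 1, 1859 (6 left).
+6 → Dec 7, 1859.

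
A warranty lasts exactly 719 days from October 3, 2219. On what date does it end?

+366 (one year; includes Feb 29, 2220) → Oct 3, 2220 (353 left).
Oct has 31 days: +29 → Nov 1, 2220 (324 left).
Nov has 30 days: +30 → Dec 1, 2220 (294 left).
Dec has 31 days: +31 → Jan 1, 2221 (263 left).
Jan has 31 days: +31 → Feb 1, 2221 (232 left).
Feb has 28 days: +28 → Mar 1, 2221 (204 left).
Mar has 31 days: +31 → Apr 1, 2221 (173 left).
Apr has 30 days: +30 → May 1, 2221 (143 left).
May has 31 days: +31 → Jun 1, 2221 (112 left).
Jun has 30 days: +30 → Jul 1, 2221 (82 left).
Jul has 31 days: +31 → Aug 1, 2221 (51 left).
Aug has 31 days: +31 → Sep 1, 2221 (20 left).
+20 → Sep 21, 2221.

September 21, 2221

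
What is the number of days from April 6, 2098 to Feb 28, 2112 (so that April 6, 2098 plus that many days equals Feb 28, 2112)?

Apr 6, 2098 → Apr 6, 2099: 365 days.
Apr 6, 2099 → Apr 6, 2100: 365 days.
Apr 6, 2100 → Apr 6, 2101: 365 days.
Apr 6, 2101 → Apr 6, 2102: 365 days.
Apr 6, 2102 → Apr 6, 2103: 365 days.
Apr 6, 2103 → Apr 6, 2104: 366 days (Feb 29, 2104 is in that span).
Apr 6, 2104 → Apr 6, 2105: 365 days.
Apr 6, 2105 → Apr 6, 2106: 365 days.
Apr 6, 2106 → Apr 6, 2107: 365 days.
Apr 6, 2107 → Apr 6, 2108: 366 days (Feb 29, 2108 is in that span).
Apr 6, 2108 → Apr 6, 2109: 365 days.
Apr 6, 2109 → Apr 6, 2110: 365 days.
Apr 6, 2110 → Apr 6, 2111: 365 days.
Apr 6, 2111 → May 6, 2111: 30 days (April has 30).
May 6, 2111 → Jun 6, 2111: 31 days (May has 31).
Jun 6, 2111 → Jul 6, 2111: 30 days (June has 30).
Jul 6, 2111 → Aug 6, 2111: 31 days (July has 31).
Aug 6, 2111 → Sep 6, 2111: 31 days (August has 31).
Sep 6, 2111 → Oct 6, 2111: 30 days (September has 30).
Oct 6, 2111 → Nov 6, 2111: 31 days (October has 31).
Nov 6, 2111 → Dec 6, 2111: 30 days (November has 30).
Dec 6, 2111 → Jan 6, 2112: 31 days (December has 31).
Jan 6, 2112 → Feb 6, 2112: 31 days (January has 31).
Feb 6, 2112 → Feb 28, 2112: 22 days.
Total: 5075 days.

5075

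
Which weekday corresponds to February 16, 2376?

Monday

Doomsday rule: the anchor day for the 2300s is Wednesday. For year 76: 76÷12 = 6 r 4, and 4÷4 = 1, so 6+4+1 = 11.
Wednesday + 11 ≡ Sunday — that's 2376's doomsday.
In February the doomsday date is Feb 29 (2376 is a leap year (divisible by 4)).
Feb 16 is 13 days before Feb 29; 13 mod 7 = 6, so Sunday − 6 = Monday.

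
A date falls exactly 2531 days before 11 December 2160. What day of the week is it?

First find the weekday of Dec 11, 2160. Doomsday rule: the anchor day for the 2100s is Sunday. For year 60: 60÷12 = 5 r 0, and 0÷4 = 0, so 5+0+0 = 5.
Sunday + 5 ≡ Friday — that's 2160's doomsday.
In December the doomsday date is Dec 12.
Dec 11 is 1 day before Dec 12; 1 mod 7 = 1, so Friday − 1 = Thursday.
2531 mod 7 = 4, so 2531 days before a Thursday is Thursday − 4 = Sunday.

Sunday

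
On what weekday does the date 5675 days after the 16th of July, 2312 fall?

Jul 16, 2312 is a Tuesday.
5675 mod 7 = 5, so 5675 days after a Tuesday is Tuesday + 5 = Sunday.

Sunday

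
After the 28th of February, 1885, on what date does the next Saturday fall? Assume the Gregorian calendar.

March 7, 1885

Feb 28, 1885 is a Saturday.
From Saturday to the next Saturday is 7 days.
Feb 28, 1885 + 7 = Mar 7, 1885.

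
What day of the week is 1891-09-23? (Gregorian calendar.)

Wednesday

Doomsday rule: the anchor day for the 1800s is Friday. For year 91: 91÷12 = 7 r 7, and 7÷4 = 1, so 7+7+1 = 15.
Friday + 15 ≡ Saturday — that's 1891's doomsday.
In September the doomsday date is Sep 5.
Sep 23 is 18 days after Sep 5; 18 mod 7 = 4, so Saturday + 4 = Wednesday.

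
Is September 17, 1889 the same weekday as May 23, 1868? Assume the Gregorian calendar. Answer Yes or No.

From May 23, 1868 to Sep 17, 1889 is 7787 days.
7787 mod 7 = 3, so they are different weekdays.
(May 23, 1868 is a Saturday; Sep 17, 1889 is a Tuesday.)

No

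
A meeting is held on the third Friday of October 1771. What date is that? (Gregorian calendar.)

October 1, 1771 is a Tuesday.
The first Friday is therefore October 4 (3 days later).
The third Friday is 4 + 2×7 = October 18.

October 18, 1771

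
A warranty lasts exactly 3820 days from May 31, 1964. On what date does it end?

November 15, 1974

+365 (one year) → May 31, 1965 (3455 left).
+365 (one year) → May 31, 1966 (3090 left).
+365 (one year) → May 31, 1967 (2725 left).
+366 (one year; includes Feb 29, 1968) → May 31, 1968 (2359 left).
+365 (one year) → May 31, 1969 (1994 left).
+365 (one year) → May 31, 1970 (1629 left).
+365 (one year) → May 31, 1971 (1264 left).
+366 (one year; includes Feb 29, 1972) → May 31, 1972 (898 left).
+365 (one year) → May 31, 1973 (533 left).
+365 (one year) → May 31, 1974 (168 left).
May has 31 days: +1 → Jun 1, 1974 (167 left).
Jun has 30 days: +30 → Jul 1, 1974 (137 left).
Jul has 31 days: +31 → Aug 1, 1974 (106 left).
Aug has 31 days: +31 → Sep 1, 1974 (75 left).
Sep has 30 days: +30 → Oct 1, 1974 (45 left).
Oct has 31 days: +31 → Nov 1, 1974 (14 left).
+14 → Nov 15, 1974.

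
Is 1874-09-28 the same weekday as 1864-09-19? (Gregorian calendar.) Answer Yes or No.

Yes

From Sep 19, 1864 to Sep 28, 1874 is 3661 days.
3661 mod 7 = 0, so they are the same weekday.
(Sep 19, 1864 is a Monday; Sep 28, 1874 is a Monday.)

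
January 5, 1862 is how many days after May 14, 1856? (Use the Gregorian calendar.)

2062

May 14, 1856 → May 14, 1857: 365 days.
May 14, 1857 → May 14, 1858: 365 days.
May 14, 1858 → May 14, 1859: 365 days.
May 14, 1859 → May 14, 1860: 366 days (Feb 29, 1860 is in that span).
May 14, 1860 → May 14, 1861: 365 days.
May 14, 1861 → Jun 14, 1861: 31 days (May has 31).
Jun 14, 1861 → Jul 14, 1861: 30 days (June has 30).
Jul 14, 1861 → Aug 14, 1861: 31 days (July has 31).
Aug 14, 1861 → Sep 14, 1861: 31 days (August has 31).
Sep 14, 1861 → Oct 14, 1861: 30 days (September has 30).
Oct 14, 1861 → Nov 14, 1861: 31 days (October has 31).
Nov 14, 1861 → Dec 14, 1861: 30 days (November has 30).
Dec 14, 1861 → Jan 5, 1862: 22 days.
Total: 2062 days.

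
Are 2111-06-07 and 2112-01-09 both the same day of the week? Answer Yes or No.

No

From Jun 7, 2111 to Jan 9, 2112 is 216 days.
216 mod 7 = 6, so they are different weekdays.
(Jun 7, 2111 is a Sunday; Jan 9, 2112 is a Saturday.)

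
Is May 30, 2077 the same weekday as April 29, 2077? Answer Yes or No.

From Apr 29, 2077 to May 30, 2077 is 31 days.
31 mod 7 = 3, so they are different weekdays.
(Apr 29, 2077 is a Thursday; May 30, 2077 is a Sunday.)

No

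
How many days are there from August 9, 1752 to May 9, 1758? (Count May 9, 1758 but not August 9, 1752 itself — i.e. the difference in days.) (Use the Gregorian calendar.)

2099

Aug 9, 1752 → Aug 9, 1753: 365 days.
Aug 9, 1753 → Aug 9, 1754: 365 days.
Aug 9, 1754 → Aug 9, 1755: 365 days.
Aug 9, 1755 → Aug 9, 1756: 366 days (Feb 29, 1756 is in that span).
Aug 9, 1756 → Aug 9, 1757: 365 days.
Aug 9, 1757 → Sep 9, 1757: 31 days (August has 31).
Sep 9, 1757 → Oct 9, 1757: 30 days (September has 30).
Oct 9, 1757 → Nov 9, 1757: 31 days (October has 31).
Nov 9, 1757 → Dec 9, 1757: 30 days (November has 30).
Dec 9, 1757 → Jan 9, 1758: 31 days (December has 31).
Jan 9, 1758 → Feb 9, 1758: 31 days (January has 31).
Feb 9, 1758 → Mar 9, 1758: 28 days (February has 28).
Mar 9, 1758 → Apr 9, 1758: 31 days (March has 31).
Apr 9, 1758 → May 9, 1758: 30 days.
Total: 2099 days.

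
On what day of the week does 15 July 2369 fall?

Doomsday rule: the anchor day for the 2300s is Wednesday. For year 69: 69÷12 = 5 r 9, and 9÷4 = 2, so 5+9+2 = 16.
Wednesday + 16 ≡ Friday — that's 2369's doomsday.
In July the doomsday date is Jul 11.
Jul 15 is 4 days after Jul 11; 4 mod 7 = 4, so Friday + 4 = Tuesday.

Tuesday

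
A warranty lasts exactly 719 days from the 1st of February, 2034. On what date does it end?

January 21, 2036

+365 (one year) → Feb 1, 2035 (354 left).
Feb has 28 days: +28 → Mar 1, 2035 (326 left).
Mar has 31 days: +31 → Apr 1, 2035 (295 left).
Apr has 30 days: +30 → May 1, 2035 (265 left).
May has 31 days: +31 → Jun 1, 2035 (234 left).
Jun has 30 days: +30 → Jul 1, 2035 (204 left).
Jul has 31 days: +31 → Aug 1, 2035 (173 left).
Aug has 31 days: +31 → Sep 1, 2035 (142 left).
Sep has 30 days: +30 → Oct 1, 2035 (112 left).
Oct has 31 days: +31 → Nov 1, 2035 (81 left).
Nov has 30 days: +30 → Dec 1, 2035 (51 left).
Dec has 31 days: +31 → Jan 1, 2036 (20 left).
+20 → Jan 21, 2036.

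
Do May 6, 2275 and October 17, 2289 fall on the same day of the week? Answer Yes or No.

From May 6, 2275 to Oct 17, 2289 is 5278 days.
5278 mod 7 = 0, so they are the same weekday.
(May 6, 2275 is a Thursday; Oct 17, 2289 is a Thursday.)

Yes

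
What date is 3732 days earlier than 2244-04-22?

−366 (one year; includes Feb 29, 2244) → Apr 22, 2243 (3366 left).
−365 (one year) → Apr 22, 2242 (3001 left).
−365 (one year) → Apr 22, 2241 (2636 left).
−365 (one year) → Apr 22, 2240 (2271 left).
−366 (one year; includes Feb 29, 2240) → Apr 22, 2239 (1905 left).
−365 (one year) → Apr 22, 2238 (1540 left).
−365 (one year) → Apr 22, 2237 (1175 left).
−365 (one year) → Apr 22, 2236 (810 left).
−366 (one year; includes Feb 29, 2236) → Apr 22, 2235 (444 left).
−365 (one year) → Apr 22, 2234 (79 left).
−22 → Mar 31, 2234 (end of Mar, 31 days; 57 left).
−31 → Feb 28, 2234 (end of Feb, 28 days; 26 left).
−26 → Feb 2, 2234.

February 2, 2234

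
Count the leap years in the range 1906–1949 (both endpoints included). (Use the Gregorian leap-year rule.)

Multiples of 4 in [1906,1949]: 11.
Of those, multiples of 100: 0 (not leap unless ÷400).
Multiples of 400: 0.
Leap years = 11 − 0 + 0 = 11.

11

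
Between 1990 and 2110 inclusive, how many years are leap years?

Multiples of 4 in [1990,2110]: 30.
Of those, multiples of 100: 2 (not leap unless ÷400).
Multiples of 400: 1.
Leap years = 30 − 2 + 1 = 29.

29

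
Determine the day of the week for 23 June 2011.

Thursday

Doomsday rule: the anchor day for the 2000s is Tuesday. For year 11: 11÷12 = 0 r 11, and 11÷4 = 2, so 0+11+2 = 13.
Tuesday + 13 ≡ Monday — that's 2011's doomsday.
In June the doomsday date is Jun 6.
Jun 23 is 17 days after Jun 6; 17 mod 7 = 3, so Monday + 3 = Thursday.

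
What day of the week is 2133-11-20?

Friday

Doomsday rule: the anchor day for the 2100s is Sunday. For year 33: 33÷12 = 2 r 9, and 9÷4 = 2, so 2+9+2 = 13.
Sunday + 13 ≡ Saturday — that's 2133's doomsday.
In November the doomsday date is Nov 7.
Nov 20 is 13 days after Nov 7; 13 mod 7 = 6, so Saturday + 6 = Friday.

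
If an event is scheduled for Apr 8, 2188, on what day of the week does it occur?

Tuesday

Doomsday rule: the anchor day for the 2100s is Sunday. For year 88: 88÷12 = 7 r 4, and 4÷4 = 1, so 7+4+1 = 12.
Sunday + 12 ≡ Friday — that's 2188's doomsday.
In April the doomsday date is Apr 4.
Apr 8 is 4 days after Apr 4; 4 mod 7 = 4, so Friday + 4 = Tuesday.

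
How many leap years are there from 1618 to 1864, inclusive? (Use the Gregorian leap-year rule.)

Multiples of 4 in [1618,1864]: 62.
Of those, multiples of 100: 2 (not leap unless ÷400).
Multiples of 400: 0.
Leap years = 62 − 2 + 0 = 60.

60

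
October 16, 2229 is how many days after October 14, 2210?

Oct 14, 2210 → Oct 14, 2211: 365 days.
Oct 14, 2211 → Oct 14, 2212: 366 days (Feb 29, 2212 is in that span).
Oct 14, 2212 → Oct 14, 2213: 365 days.
Oct 14, 2213 → Oct 14, 2214: 365 days.
Oct 14, 2214 → Oct 14, 2215: 365 days.
Oct 14, 2215 → Oct 14, 2216: 366 days (Feb 29, 2216 is in that span).
Oct 14, 2216 → Oct 14, 2217: 365 days.
Oct 14, 2217 → Oct 14, 2218: 365 days.
Oct 14, 2218 → Oct 14, 2219: 365 days.
Oct 14, 2219 → Oct 14, 2220: 366 days (Feb 29, 2220 is in that span).
Oct 14, 2220 → Oct 14, 2221: 365 days.
Oct 14, 2221 → Oct 14, 2222: 365 days.
Oct 14, 2222 → Oct 14, 2223: 365 days.
Oct 14, 2223 → Oct 14, 2224: 366 days (Feb 29, 2224 is in that span).
Oct 14, 2224 → Oct 14, 2225: 365 days.
Oct 14, 2225 → Oct 14, 2226: 365 days.
Oct 14, 2226 → Oct 14, 2227: 365 days.
Oct 14, 2227 → Oct 14, 2228: 366 days (Feb 29, 2228 is in that span).
Oct 14, 2228 → Nov 14, 2228: 31 days (October has 31).
Nov 14, 2228 → Dec 14, 2228: 30 days (November has 30).
Dec 14, 2228 → Jan 14, 2229: 31 days (December has 31).
Jan 14, 2229 → Feb 14, 2229: 31 days (January has 31).
Feb 14, 2229 → Mar 14, 2229: 28 days (February has 28).
Mar 14, 2229 → Apr 14, 2229: 31 days (March has 31).
Apr 14, 2229 → May 14, 2229: 30 days (April has 30).
May 14, 2229 → Jun 14, 2229: 31 days (May has 31).
Jun 14, 2229 → Jul 14, 2229: 30 days (June has 30).
Jul 14, 2229 → Aug 14, 2229: 31 days (July has 31).
Aug 14, 2229 → Sep 14, 2229: 31 days (August has 31).
Sep 14, 2229 → Oct 14, 2229: 30 days (September has 30).
Oct 14, 2229 → Oct 16, 2229: 2 days.
Total: 6942 days.

6942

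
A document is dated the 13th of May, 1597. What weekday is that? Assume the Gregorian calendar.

Doomsday rule: the anchor day for the 1500s is Wednesday. For year 97: 97÷12 = 8 r 1, and 1÷4 = 0, so 8+1+0 = 9.
Wednesday + 9 ≡ Friday — that's 1597's doomsday.
In May the doomsday date is May 9.
May 13 is 4 days after May 9; 4 mod 7 = 4, so Friday + 4 = Tuesday.

Tuesday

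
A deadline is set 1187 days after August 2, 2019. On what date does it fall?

November 1, 2022

+366 (one year; includes Feb 29, 2020) → Aug 2, 2020 (821 left).
+365 (one year) → Aug 2, 2021 (456 left).
+365 (one year) → Aug 2, 2022 (91 left).
Aug has 31 days: +30 → Sep 1, 2022 (61 left).
Sep has 30 days: +30 → Oct 1, 2022 (31 left).
Oct has 31 days: +31 → Nov 1, 2022 (0 left).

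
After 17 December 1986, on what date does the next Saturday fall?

Dec 17, 1986 is a Wednesday.
From Wednesday to the next Saturday is 3 days.
Dec 17, 1986 + 3 = Dec 20, 1986.

December 20, 1986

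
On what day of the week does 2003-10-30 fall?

Doomsday rule: the anchor day for the 2000s is Tuesday. For year 03: 3÷12 = 0 r 3, and 3÷4 = 0, so 0+3+0 = 3.
Tuesday + 3 ≡ Friday — that's 2003's doomsday.
In October the doomsday date is Oct 10.
Oct 30 is 20 days after Oct 10; 20 mod 7 = 6, so Friday + 6 = Thursday.

Thursday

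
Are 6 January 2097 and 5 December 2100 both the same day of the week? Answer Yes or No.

Yes

From Jan 6, 2097 to Dec 5, 2100 is 1428 days.
1428 mod 7 = 0, so they are the same weekday.
(Jan 6, 2097 is a Sunday; Dec 5, 2100 is a Sunday.)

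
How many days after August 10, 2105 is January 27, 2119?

4918

Aug 10, 2105 → Aug 10, 2106: 365 days.
Aug 10, 2106 → Aug 10, 2107: 365 days.
Aug 10, 2107 → Aug 10, 2108: 366 days (Feb 29, 2108 is in that span).
Aug 10, 2108 → Aug 10, 2109: 365 days.
Aug 10, 2109 → Aug 10, 2110: 365 days.
Aug 10, 2110 → Aug 10, 2111: 365 days.
Aug 10, 2111 → Aug 10, 2112: 366 days (Feb 29, 2112 is in that span).
Aug 10, 2112 → Aug 10, 2113: 365 days.
Aug 10, 2113 → Aug 10, 2114: 365 days.
Aug 10, 2114 → Aug 10, 2115: 365 days.
Aug 10, 2115 → Aug 10, 2116: 366 days (Feb 29, 2116 is in that span).
Aug 10, 2116 → Aug 10, 2117: 365 days.
Aug 10, 2117 → Aug 10, 2118: 365 days.
Aug 10, 2118 → Sep 10, 2118: 31 days (August has 31).
Sep 10, 2118 → Oct 10, 2118: 30 days (September has 30).
Oct 10, 2118 → Nov 10, 2118: 31 days (October has 31).
Nov 10, 2118 → Dec 10, 2118: 30 days (November has 30).
Dec 10, 2118 → Jan 10, 2119: 31 days (December has 31).
Jan 10, 2119 → Jan 27, 2119: 17 days.
Total: 4918 days.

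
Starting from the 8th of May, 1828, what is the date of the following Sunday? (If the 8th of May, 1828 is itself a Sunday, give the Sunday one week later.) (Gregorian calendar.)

May 11, 1828

May 8, 1828 is a Thursday.
From Thursday to the next Sunday is 3 days.
May 8, 1828 + 3 = May 11, 1828.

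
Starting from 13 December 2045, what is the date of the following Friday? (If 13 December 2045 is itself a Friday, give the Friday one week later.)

December 15, 2045

Dec 13, 2045 is a Wednesday.
From Wednesday to the next Friday is 2 days.
Dec 13, 2045 + 2 = Dec 15, 2045.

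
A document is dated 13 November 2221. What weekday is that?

Doomsday rule: the anchor day for the 2200s is Friday. For year 21: 21÷12 = 1 r 9, and 9÷4 = 2, so 1+9+2 = 12.
Friday + 12 ≡ Wednesday — that's 2221's doomsday.
In November the doomsday date is Nov 7.
Nov 13 is 6 days after Nov 7; 6 mod 7 = 6, so Wednesday + 6 = Tuesday.

Tuesday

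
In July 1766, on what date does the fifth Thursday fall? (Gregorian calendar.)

July 31, 1766

July 1, 1766 is a Tuesday.
The first Thursday is therefore July 3 (2 days later).
The fifth Thursday is 3 + 4×7 = July 31.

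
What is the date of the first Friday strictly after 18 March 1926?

March 19, 1926

Mar 18, 1926 is a Thursday.
From Thursday to the next Friday is 1 day.
Mar 18, 1926 + 1 = Mar 19, 1926.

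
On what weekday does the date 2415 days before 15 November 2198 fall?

Thursday

First find the weekday of Nov 15, 2198. Doomsday rule: the anchor day for the 2100s is Sunday. For year 98: 98÷12 = 8 r 2, and 2÷4 = 0, so 8+2+0 = 10.
Sunday + 10 ≡ Wednesday — that's 2198's doomsday.
In November the doomsday date is Nov 7.
Nov 15 is 8 days after Nov 7; 8 mod 7 = 1, so Wednesday + 1 = Thursday.
2415 mod 7 = 0, so 2415 days before a Thursday is Thursday − 0 = Thursday.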